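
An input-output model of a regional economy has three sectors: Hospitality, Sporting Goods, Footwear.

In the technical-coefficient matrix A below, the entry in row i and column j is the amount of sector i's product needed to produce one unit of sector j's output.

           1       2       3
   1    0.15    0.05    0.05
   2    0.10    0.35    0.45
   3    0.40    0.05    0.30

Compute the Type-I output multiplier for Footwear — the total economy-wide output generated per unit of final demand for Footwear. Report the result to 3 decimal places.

m_3 = 2.896

I − A =
  [   0.85    -0.05    -0.05]
  [  -0.10     0.65    -0.45]
  [  -0.40    -0.05     0.70]
Cofactors of I−A, C_ij = (−1)^(i+j)·(minor ij) (rows/columns in the sector order above):
  C_11 = (0.65)(0.70) − (-0.45)(-0.05) = 0.4325
  C_12 = −[(-0.10)(0.70) − (-0.45)(-0.40)] = 0.2500
  C_13 = (-0.10)(-0.05) − (0.65)(-0.40) = 0.2650
  C_21 = −[(-0.05)(0.70) − (-0.05)(-0.05)] = 0.0375
  C_22 = (0.85)(0.70) − (-0.05)(-0.40) = 0.5750
  C_23 = −[(0.85)(-0.05) − (-0.05)(-0.40)] = 0.0625
  C_31 = (-0.05)(-0.45) − (-0.05)(0.65) = 0.0550
  C_32 = −[(0.85)(-0.45) − (-0.05)(-0.10)] = 0.3875
  C_33 = (0.85)(0.65) − (-0.05)(-0.10) = 0.5475
det(I−A) = Σ_j (I−A)_1j·C_1j = (0.85)(0.4325) + (-0.05)(0.2500) + (-0.05)(0.2650) = 0.341875
adj(I−A) = Cᵀ =
  [ 0.4325   0.0375   0.0550]
  [ 0.2500   0.5750   0.3875]
  [ 0.2650   0.0625   0.5475]
(I − A)⁻¹ = adj(I−A) / det(I−A) ≈
  [   1.2651     0.1097     0.1609]
  [   0.7313     1.6819     1.1335]
  [   0.7751     0.1828     1.6015]
The output multiplier for sector j is the column-j sum of the Leontief inverse (I − A)⁻¹ = adj(I−A) / det(I−A).
Column 3 of adj(I−A): (0.0550, 0.3875, 0.5475); det(I−A) = 0.341875.
m_3 = (0.0550 + 0.3875 + 0.5475) / 0.341875 = 0.99 / 0.341875 ≈ 2.896.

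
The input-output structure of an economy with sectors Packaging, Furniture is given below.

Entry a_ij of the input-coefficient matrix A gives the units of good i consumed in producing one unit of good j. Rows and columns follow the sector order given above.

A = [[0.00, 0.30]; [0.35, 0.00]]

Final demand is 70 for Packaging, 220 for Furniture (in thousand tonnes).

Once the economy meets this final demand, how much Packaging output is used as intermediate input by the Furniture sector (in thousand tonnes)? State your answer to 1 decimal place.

z_12 = 82.0

I − A =
  [   1.00    -0.30]
  [  -0.35     1.00]
det(I−A) = (1.00)(1.00) − (-0.30)(-0.35) = 0.8950
adj(I−A) = [[1.00, 0.30], [0.35, 1.00]]
(I − A)⁻¹ = adj(I−A) / det(I−A) ≈
  [   1.1173     0.3352]
  [   0.3911     1.1173]
First solve x = (I − A)⁻¹ d = adj(I−A)·d / det(I−A); in particular x_2 = (0.35·70 + 1.00·220) / 0.8950 = 244.50 / 0.8950 ≈ 273.184.
Intermediate flow from 1 to 2: z_12 = a_12 · x_2 = 0.30 × 244.50 / 0.8950 = 73.35 / 0.8950 ≈ 82.0.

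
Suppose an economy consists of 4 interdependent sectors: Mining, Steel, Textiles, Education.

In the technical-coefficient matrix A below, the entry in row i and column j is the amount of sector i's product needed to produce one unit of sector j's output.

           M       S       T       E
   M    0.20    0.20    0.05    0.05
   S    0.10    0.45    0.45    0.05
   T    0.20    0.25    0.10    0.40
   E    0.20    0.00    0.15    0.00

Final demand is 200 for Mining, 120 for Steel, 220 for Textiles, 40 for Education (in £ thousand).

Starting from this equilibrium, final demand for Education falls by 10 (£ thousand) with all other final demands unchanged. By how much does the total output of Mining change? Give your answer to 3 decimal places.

I − A =
  [   0.80    -0.20    -0.05    -0.05]
  [  -0.10     0.55    -0.45    -0.05]
  [  -0.20    -0.25     0.90    -0.40]
  [  -0.20     0.00    -0.15     1.00]
Compute the cofactors C_ij = (−1)^(i+j)·(3×3 minor ij) of I−A; the adjugate is their transpose:
adj(I−A) = Cᵀ =
  [ 0.347625   0.182375   0.123125   0.075750]
  [ 0.220500   0.647500   0.367750   0.190500]
  [ 0.181500   0.253500   0.412500   0.186750]
  [ 0.096750   0.074500   0.086500   0.263250]
det(I−A) = Σ_j (I−A)_1j·C_1j = (0.80)(0.347625) + (-0.20)(0.220500) + (-0.05)(0.181500) + (-0.05)(0.096750) = 0.2200875
(I − A)⁻¹ = adj(I−A) / det(I−A) ≈
  [   1.5795     0.8286     0.5594     0.3442]
  [   1.0019     2.9420     1.6709     0.8656]
  [   0.8247     1.1518     1.8743     0.8485]
  [   0.4396     0.3385     0.3930     1.1961]
Δx = (I − A)⁻¹ Δd with Δd having -10 in the Education component and 0 elsewhere.
So Δx_M = L_ME · (-10), where L_ME = adj(I−A)_ME / det(I−A) = 0.075750 / 0.2200875.
Δx_M = 0.075750 × (-10) / 0.2200875 = -0.7575 / 0.2200875 ≈ -3.442.

Δx_M = -3.442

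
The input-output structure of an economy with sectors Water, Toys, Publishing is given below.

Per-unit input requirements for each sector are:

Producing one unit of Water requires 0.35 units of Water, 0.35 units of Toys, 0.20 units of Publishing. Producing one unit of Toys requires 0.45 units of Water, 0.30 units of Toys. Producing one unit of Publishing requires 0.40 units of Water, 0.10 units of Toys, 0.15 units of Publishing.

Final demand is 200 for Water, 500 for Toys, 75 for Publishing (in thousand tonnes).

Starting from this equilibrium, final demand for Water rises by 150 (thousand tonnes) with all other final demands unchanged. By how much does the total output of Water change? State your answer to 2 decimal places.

I − A =
  [   0.65    -0.45    -0.40]
  [  -0.35     0.70    -0.10]
  [  -0.20     0.00     0.85]
Cofactors of I−A, C_ij = (−1)^(i+j)·(minor ij) (rows/columns in the sector order above):
  C_11 = (0.70)(0.85) − (-0.10)(0.00) = 0.5950
  C_12 = −[(-0.35)(0.85) − (-0.10)(-0.20)] = 0.3175
  C_13 = (-0.35)(0.00) − (0.70)(-0.20) = 0.1400
  C_21 = −[(-0.45)(0.85) − (-0.40)(0.00)] = 0.3825
  C_22 = (0.65)(0.85) − (-0.40)(-0.20) = 0.4725
  C_23 = −[(0.65)(0.00) − (-0.45)(-0.20)] = 0.0900
  C_31 = (-0.45)(-0.10) − (-0.40)(0.70) = 0.3250
  C_32 = −[(0.65)(-0.10) − (-0.40)(-0.35)] = 0.2050
  C_33 = (0.65)(0.70) − (-0.45)(-0.35) = 0.2975
det(I−A) = Σ_j (I−A)_1j·C_1j = (0.65)(0.5950) + (-0.45)(0.3175) + (-0.40)(0.1400) = 0.187875
adj(I−A) = Cᵀ =
  [ 0.5950   0.3825   0.3250]
  [ 0.3175   0.4725   0.2050]
  [ 0.1400   0.0900   0.2975]
(I − A)⁻¹ = adj(I−A) / det(I−A) ≈
  [   3.1670     2.0359     1.7299]
  [   1.6900     2.5150     1.0912]
  [   0.7452     0.4790     1.5835]
Δx = (I − A)⁻¹ Δd with Δd having +150 in the Water component and 0 elsewhere.
So Δx_1 = L_11 · (+150), where L_11 = adj(I−A)_11 / det(I−A) = 0.5950 / 0.187875.
Δx_1 = 0.5950 × (+150) / 0.187875 = 89.25 / 0.187875 ≈ 475.05.

Δx_1 = 475.05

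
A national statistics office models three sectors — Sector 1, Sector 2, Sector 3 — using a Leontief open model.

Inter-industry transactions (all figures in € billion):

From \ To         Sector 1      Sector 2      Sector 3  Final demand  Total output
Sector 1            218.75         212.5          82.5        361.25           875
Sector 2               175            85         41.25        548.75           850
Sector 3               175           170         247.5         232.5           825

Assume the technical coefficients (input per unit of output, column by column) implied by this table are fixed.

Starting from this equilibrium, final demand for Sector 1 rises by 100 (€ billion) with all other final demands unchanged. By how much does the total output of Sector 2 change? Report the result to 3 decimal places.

Technical coefficients a_ij = z_ij / X_j:
  a_11 = 218.75/875 = 0.25, a_21 = 175/875 = 0.20, a_31 = 175/875 = 0.20
  a_12 = 212.5/850 = 0.25, a_22 = 85/850 = 0.10, a_32 = 170/850 = 0.20
  a_13 = 82.5/825 = 0.10, a_23 = 41.25/825 = 0.05, a_33 = 247.5/825 = 0.30
I − A =
  [   0.75    -0.25    -0.10]
  [  -0.20     0.90    -0.05]
  [  -0.20    -0.20     0.70]
Cofactors of I−A, C_ij = (−1)^(i+j)·(minor ij) (rows/columns in the sector order above):
  C_11 = (0.90)(0.70) − (-0.05)(-0.20) = 0.6200
  C_12 = −[(-0.20)(0.70) − (-0.05)(-0.20)] = 0.1500
  C_13 = (-0.20)(-0.20) − (0.90)(-0.20) = 0.2200
  C_21 = −[(-0.25)(0.70) − (-0.10)(-0.20)] = 0.1950
  C_22 = (0.75)(0.70) − (-0.10)(-0.20) = 0.5050
  C_23 = −[(0.75)(-0.20) − (-0.25)(-0.20)] = 0.2000
  C_31 = (-0.25)(-0.05) − (-0.10)(0.90) = 0.1025
  C_32 = −[(0.75)(-0.05) − (-0.10)(-0.20)] = 0.0575
  C_33 = (0.75)(0.90) − (-0.25)(-0.20) = 0.6250
det(I−A) = Σ_j (I−A)_1j·C_1j = (0.75)(0.6200) + (-0.25)(0.1500) + (-0.10)(0.2200) = 0.4055
adj(I−A) = Cᵀ =
  [ 0.6200   0.1950   0.1025]
  [ 0.1500   0.5050   0.0575]
  [ 0.2200   0.2000   0.6250]
(I − A)⁻¹ = adj(I−A) / det(I−A) ≈
  [   1.5290     0.4809     0.2528]
  [   0.3699     1.2454     0.1418]
  [   0.5425     0.4932     1.5413]
Δx = (I − A)⁻¹ Δd with Δd having +100 in the Sector 1 component and 0 elsewhere.
So Δx_2 = L_21 · (+100), where L_21 = adj(I−A)_21 / det(I−A) = 0.1500 / 0.4055.
Δx_2 = 0.1500 × (+100) / 0.4055 = 15.00 / 0.4055 ≈ 36.991.

Δx_2 = 36.991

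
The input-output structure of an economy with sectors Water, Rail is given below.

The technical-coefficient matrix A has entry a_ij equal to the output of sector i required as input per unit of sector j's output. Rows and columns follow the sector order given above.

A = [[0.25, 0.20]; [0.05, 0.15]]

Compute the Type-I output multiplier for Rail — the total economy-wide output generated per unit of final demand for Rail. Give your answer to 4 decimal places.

m_2 = 1.5139

I − A =
  [   0.75    -0.20]
  [  -0.05     0.85]
det(I−A) = (0.75)(0.85) − (-0.20)(-0.05) = 0.6275
adj(I−A) = [[0.85, 0.20], [0.05, 0.75]]
(I − A)⁻¹ = adj(I−A) / det(I−A) ≈
  [   1.35458     0.31873]
  [   0.07968     1.19522]
The output multiplier for sector j is the column-j sum of the Leontief inverse (I − A)⁻¹ = adj(I−A) / det(I−A).
Column 2 of adj(I−A): (0.20, 0.75); det(I−A) = 0.6275.
m_2 = (0.20 + 0.75) / 0.6275 = 0.95 / 0.6275 ≈ 1.5139.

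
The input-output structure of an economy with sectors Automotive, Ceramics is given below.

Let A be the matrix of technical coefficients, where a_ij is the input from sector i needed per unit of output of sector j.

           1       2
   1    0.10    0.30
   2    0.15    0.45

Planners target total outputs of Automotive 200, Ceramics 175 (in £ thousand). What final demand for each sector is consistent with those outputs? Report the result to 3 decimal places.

d_1 = 127.500, d_2 = 66.250

I − A =
  [   0.90    -0.30]
  [  -0.15     0.55]
d = (I − A) x:
  d_1 = (+0.90)·200 + (-0.30)·175 = 127.500
  d_2 = (-0.15)·200 + (+0.55)·175 = 66.250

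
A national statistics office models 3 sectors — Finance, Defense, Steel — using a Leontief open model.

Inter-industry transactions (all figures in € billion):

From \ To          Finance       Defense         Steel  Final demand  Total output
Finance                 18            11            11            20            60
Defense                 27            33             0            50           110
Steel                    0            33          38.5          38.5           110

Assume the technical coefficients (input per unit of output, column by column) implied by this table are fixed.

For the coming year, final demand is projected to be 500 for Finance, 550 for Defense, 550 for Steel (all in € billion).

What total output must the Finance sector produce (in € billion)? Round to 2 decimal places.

x_1 = 1154.13

Technical coefficients a_ij = z_ij / X_j:
  a_11 = 18/60 = 0.30, a_21 = 27/60 = 0.45, a_31 = 0/60 = 0.00
  a_12 = 11/110 = 0.10, a_22 = 33/110 = 0.30, a_32 = 33/110 = 0.30
  a_13 = 11/110 = 0.10, a_23 = 0/110 = 0.00, a_33 = 38.5/110 = 0.35
I − A =
  [   0.70    -0.10    -0.10]
  [  -0.45     0.70     0.00]
  [   0.00    -0.30     0.65]
Cofactors of I−A, C_ij = (−1)^(i+j)·(minor ij) (rows/columns in the sector order above):
  C_11 = (0.70)(0.65) − (0.00)(-0.30) = 0.4550
  C_12 = −[(-0.45)(0.65) − (0.00)(0.00)] = 0.2925
  C_13 = (-0.45)(-0.30) − (0.70)(0.00) = 0.1350
  C_21 = −[(-0.10)(0.65) − (-0.10)(-0.30)] = 0.0950
  C_22 = (0.70)(0.65) − (-0.10)(0.00) = 0.4550
  C_23 = −[(0.70)(-0.30) − (-0.10)(0.00)] = 0.2100
  C_31 = (-0.10)(0.00) − (-0.10)(0.70) = 0.0700
  C_32 = −[(0.70)(0.00) − (-0.10)(-0.45)] = 0.0450
  C_33 = (0.70)(0.70) − (-0.10)(-0.45) = 0.4450
det(I−A) = Σ_j (I−A)_1j·C_1j = (0.70)(0.4550) + (-0.10)(0.2925) + (-0.10)(0.1350) = 0.27575
adj(I−A) = Cᵀ =
  [ 0.4550   0.0950   0.0700]
  [ 0.2925   0.4550   0.0450]
  [ 0.1350   0.2100   0.4450]
(I − A)⁻¹ = adj(I−A) / det(I−A) ≈
  [   1.6500     0.3445     0.2539]
  [   1.0607     1.6500     0.1632]
  [   0.4896     0.7616     1.6138]
x = (I − A)⁻¹ d = adj(I−A)·d / det(I−A), with det(I−A) = 0.27575:
  x_1 = (0.4550·500 + 0.0950·550 + 0.0700·550) / 0.27575 = 318.25 / 0.27575 ≈ 1154.13
  x_2 = (0.2925·500 + 0.4550·550 + 0.0450·550) / 0.27575 = 421.25 / 0.27575 ≈ 1527.65
  x_3 = (0.1350·500 + 0.2100·550 + 0.4450·550) / 0.27575 = 427.75 / 0.27575 ≈ 1551.22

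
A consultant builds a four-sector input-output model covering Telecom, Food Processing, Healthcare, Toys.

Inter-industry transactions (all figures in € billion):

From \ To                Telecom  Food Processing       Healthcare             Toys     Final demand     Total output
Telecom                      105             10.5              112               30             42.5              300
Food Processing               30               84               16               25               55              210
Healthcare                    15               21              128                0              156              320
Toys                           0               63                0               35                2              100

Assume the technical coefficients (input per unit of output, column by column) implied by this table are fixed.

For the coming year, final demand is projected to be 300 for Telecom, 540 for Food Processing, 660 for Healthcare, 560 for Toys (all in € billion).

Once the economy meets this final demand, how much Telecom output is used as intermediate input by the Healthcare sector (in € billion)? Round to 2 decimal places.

Technical coefficients a_ij = z_ij / X_j:
  a_11 = 105/300 = 0.35, a_21 = 30/300 = 0.10, a_31 = 15/300 = 0.05, a_41 = 0/300 = 0.00
  a_12 = 10.5/210 = 0.05, a_22 = 84/210 = 0.40, a_32 = 21/210 = 0.10, a_42 = 63/210 = 0.30
  a_13 = 112/320 = 0.35, a_23 = 16/320 = 0.05, a_33 = 128/320 = 0.40, a_43 = 0/320 = 0.00
  a_14 = 30/100 = 0.30, a_24 = 25/100 = 0.25, a_34 = 0/100 = 0.00, a_44 = 35/100 = 0.35
I − A =
  [   0.65    -0.05    -0.35    -0.30]
  [  -0.10     0.60    -0.05    -0.25]
  [  -0.05    -0.10     0.60     0.00]
  [   0.00    -0.30     0.00     0.65]
Compute the cofactors C_ij = (−1)^(i+j)·(3×3 minor ij) of I−A; the adjugate is their transpose:
adj(I−A) = Cᵀ =
  [ 0.185750   0.096250   0.116375   0.122750]
  [ 0.040625   0.242125   0.043875   0.111875]
  [ 0.022250   0.048375   0.192500   0.028875]
  [ 0.018750   0.111750   0.020250   0.213625]
det(I−A) = Σ_j (I−A)_1j·C_1j = (0.65)(0.185750) + (-0.05)(0.040625) + (-0.35)(0.022250) + (-0.30)(0.018750) = 0.10529375
(I − A)⁻¹ = adj(I−A) / det(I−A) ≈
  [   1.7641     0.9141     1.1052     1.1658]
  [   0.3858     2.2995     0.4167     1.0625]
  [   0.2113     0.4594     1.8282     0.2742]
  [   0.1781     1.0613     0.1923     2.0288]
First solve x = (I − A)⁻¹ d = adj(I−A)·d / det(I−A); in particular x_3 = (0.022250·300 + 0.048375·540 + 0.192500·660 + 0.028875·560) / 0.10529375 = 176.0175 / 0.10529375 ≈ 1671.6804.
Intermediate flow from 1 to 3: z_13 = a_13 · x_3 = 0.35 × 176.0175 / 0.10529375 = 61.606125 / 0.10529375 ≈ 585.09.

z_13 = 585.09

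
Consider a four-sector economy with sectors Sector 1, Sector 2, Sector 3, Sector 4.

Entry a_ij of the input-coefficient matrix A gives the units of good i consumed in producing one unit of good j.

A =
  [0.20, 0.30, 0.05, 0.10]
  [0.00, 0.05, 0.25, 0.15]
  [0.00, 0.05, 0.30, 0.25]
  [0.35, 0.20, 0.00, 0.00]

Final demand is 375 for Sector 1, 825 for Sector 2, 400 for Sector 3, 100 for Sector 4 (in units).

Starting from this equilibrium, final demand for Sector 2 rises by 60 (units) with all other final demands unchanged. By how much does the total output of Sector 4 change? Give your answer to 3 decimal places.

I − A =
  [   0.80    -0.30    -0.05    -0.10]
  [   0.00     0.95    -0.25    -0.15]
  [   0.00    -0.05     0.70    -0.25]
  [  -0.35    -0.20     0.00     1.00]
Compute the cofactors C_ij = (−1)^(i+j)·(3×3 minor ij) of I−A; the adjugate is their transpose:
adj(I−A) = Cᵀ =
  [ 0.619000   0.229000   0.126000   0.127750]
  [ 0.058625   0.531125   0.193875   0.134000]
  [ 0.085750   0.104500   0.687000   0.196000]
  [ 0.228375   0.186375   0.082875   0.522000]
det(I−A) = Σ_j (I−A)_1j·C_1j = (0.80)(0.619000) + (-0.30)(0.058625) + (-0.05)(0.085750) + (-0.10)(0.228375) = 0.4504875
(I − A)⁻¹ = adj(I−A) / det(I−A) ≈
  [   1.3741     0.5083     0.2797     0.2836]
  [   0.1301     1.1790     0.4304     0.2975]
  [   0.1903     0.2320     1.5250     0.4351]
  [   0.5070     0.4137     0.1840     1.1587]
Δx = (I − A)⁻¹ Δd with Δd having +60 in the Sector 2 component and 0 elsewhere.
So Δx_4 = L_42 · (+60), where L_42 = adj(I−A)_42 / det(I−A) = 0.186375 / 0.4504875.
Δx_4 = 0.186375 × (+60) / 0.4504875 = 11.1825 / 0.4504875 ≈ 24.823.

Δx_4 = 24.823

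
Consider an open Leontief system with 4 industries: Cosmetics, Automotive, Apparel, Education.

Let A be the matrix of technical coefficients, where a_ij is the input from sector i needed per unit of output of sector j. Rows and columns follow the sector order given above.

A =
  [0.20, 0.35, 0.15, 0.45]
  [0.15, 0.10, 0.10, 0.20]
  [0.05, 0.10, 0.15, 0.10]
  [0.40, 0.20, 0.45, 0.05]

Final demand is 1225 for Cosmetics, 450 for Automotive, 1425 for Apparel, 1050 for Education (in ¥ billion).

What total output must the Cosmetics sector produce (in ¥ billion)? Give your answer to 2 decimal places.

I − A =
  [   0.80    -0.35    -0.15    -0.45]
  [  -0.15     0.90    -0.10    -0.20]
  [  -0.05    -0.10     0.85    -0.10]
  [  -0.40    -0.20    -0.45     0.95]
Compute the cofactors C_ij = (−1)^(i+j)·(3×3 minor ij) of I−A; the adjugate is their transpose:
adj(I−A) = Cᵀ =
  [ 0.631750   0.380875   0.378250   0.419250]
  [ 0.195625   0.433750   0.193750   0.204375]
  [ 0.102000   0.109125   0.398625   0.113250]
  [ 0.355500   0.303375   0.388875   0.548625]
det(I−A) = Σ_j (I−A)_1j·C_1j = (0.80)(0.631750) + (-0.35)(0.195625) + (-0.15)(0.102000) + (-0.45)(0.355500) = 0.26165625
(I − A)⁻¹ = adj(I−A) / det(I−A) ≈
  [   2.4144     1.4556     1.4456     1.6023]
  [   0.7476     1.6577     0.7405     0.7811]
  [   0.3898     0.4171     1.5235     0.4328]
  [   1.3587     1.1594     1.4862     2.0967]
x = (I − A)⁻¹ d = adj(I−A)·d / det(I−A), with det(I−A) = 0.26165625:
  x_1 = (0.631750·1225 + 0.380875·450 + 0.378250·1425 + 0.419250·1050) / 0.26165625 = 1924.50625 / 0.26165625 ≈ 7355.09
  x_2 = (0.195625·1225 + 0.433750·450 + 0.193750·1425 + 0.204375·1050) / 0.26165625 = 925.515625 / 0.26165625 ≈ 3537.14
  x_3 = (0.102000·1225 + 0.109125·450 + 0.398625·1425 + 0.113250·1050) / 0.26165625 = 861.009375 / 0.26165625 ≈ 3290.61
  x_4 = (0.355500·1225 + 0.303375·450 + 0.388875·1425 + 0.548625·1050) / 0.26165625 = 1702.209375 / 0.26165625 ≈ 6505.52

x_1 = 7355.09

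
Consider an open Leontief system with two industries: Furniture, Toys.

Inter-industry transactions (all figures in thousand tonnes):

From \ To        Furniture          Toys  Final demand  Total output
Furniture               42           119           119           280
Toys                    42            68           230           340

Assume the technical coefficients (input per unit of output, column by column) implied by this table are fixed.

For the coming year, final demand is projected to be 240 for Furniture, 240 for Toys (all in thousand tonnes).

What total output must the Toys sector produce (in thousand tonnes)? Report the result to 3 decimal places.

Technical coefficients a_ij = z_ij / X_j:
  a_FF = 42/280 = 0.15, a_TF = 42/280 = 0.15
  a_FT = 119/340 = 0.35, a_TT = 68/340 = 0.20
I − A =
  [   0.85    -0.35]
  [  -0.15     0.80]
det(I−A) = (0.85)(0.80) − (-0.35)(-0.15) = 0.6275
adj(I−A) = [[0.80, 0.35], [0.15, 0.85]]
(I − A)⁻¹ = adj(I−A) / det(I−A) ≈
  [   1.2749     0.5578]
  [   0.2390     1.3546]
x = (I − A)⁻¹ d = adj(I−A)·d / det(I−A), with det(I−A) = 0.6275:
  x_F = (0.80·240 + 0.35·240) / 0.6275 = 276.00 / 0.6275 ≈ 439.841
  x_T = (0.15·240 + 0.85·240) / 0.6275 = 240.00 / 0.6275 ≈ 382.470

x_T = 382.470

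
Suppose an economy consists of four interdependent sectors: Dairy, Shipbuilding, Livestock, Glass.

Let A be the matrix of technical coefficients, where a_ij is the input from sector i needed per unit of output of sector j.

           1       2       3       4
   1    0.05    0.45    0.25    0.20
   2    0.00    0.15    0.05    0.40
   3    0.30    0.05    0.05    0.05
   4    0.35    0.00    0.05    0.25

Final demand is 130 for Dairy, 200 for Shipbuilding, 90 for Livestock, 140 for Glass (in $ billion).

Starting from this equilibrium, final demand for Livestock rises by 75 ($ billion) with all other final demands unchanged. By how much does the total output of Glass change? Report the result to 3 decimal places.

I − A =
  [   0.95    -0.45    -0.25    -0.20]
  [   0.00     0.85    -0.05    -0.40]
  [  -0.30    -0.05     0.95    -0.05]
  [  -0.35     0.00    -0.05     0.75]
Compute the cofactors C_ij = (−1)^(i+j)·(3×3 minor ij) of I−A; the adjugate is their transpose:
adj(I−A) = Cᵀ =
  [ 0.600625   0.329375   0.193750   0.348750]
  [ 0.151125   0.544375   0.086125   0.336375]
  [ 0.213125   0.141250   0.483125   0.164375]
  [ 0.294500   0.163125   0.122625   0.694250]
det(I−A) = Σ_j (I−A)_1j·C_1j = (0.95)(0.600625) + (-0.45)(0.151125) + (-0.25)(0.213125) + (-0.20)(0.294500) = 0.39040625
(I − A)⁻¹ = adj(I−A) / det(I−A) ≈
  [   1.5385     0.8437     0.4963     0.8933]
  [   0.3871     1.3944     0.2206     0.8616]
  [   0.5459     0.3618     1.2375     0.4210]
  [   0.7543     0.4178     0.3141     1.7783]
Δx = (I − A)⁻¹ Δd with Δd having +75 in the Livestock component and 0 elsewhere.
So Δx_4 = L_43 · (+75), where L_43 = adj(I−A)_43 / det(I−A) = 0.122625 / 0.39040625.
Δx_4 = 0.122625 × (+75) / 0.39040625 = 9.196875 / 0.39040625 ≈ 23.557.

Δx_4 = 23.557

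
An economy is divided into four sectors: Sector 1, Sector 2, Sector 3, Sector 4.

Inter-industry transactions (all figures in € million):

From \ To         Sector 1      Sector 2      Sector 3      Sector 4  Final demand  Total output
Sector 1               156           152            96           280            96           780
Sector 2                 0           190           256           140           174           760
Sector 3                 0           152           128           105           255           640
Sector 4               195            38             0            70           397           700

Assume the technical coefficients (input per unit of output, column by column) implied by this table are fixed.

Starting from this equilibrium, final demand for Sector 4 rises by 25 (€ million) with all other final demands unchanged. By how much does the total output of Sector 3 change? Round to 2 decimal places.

Technical coefficients a_ij = z_ij / X_j:
  a_11 = 156/780 = 0.20, a_21 = 0/780 = 0.00, a_31 = 0/780 = 0.00, a_41 = 195/780 = 0.25
  a_12 = 152/760 = 0.20, a_22 = 190/760 = 0.25, a_32 = 152/760 = 0.20, a_42 = 38/760 = 0.05
  a_13 = 96/640 = 0.15, a_23 = 256/640 = 0.40, a_33 = 128/640 = 0.20, a_43 = 0/640 = 0.00
  a_14 = 280/700 = 0.40, a_24 = 140/700 = 0.20, a_34 = 105/700 = 0.15, a_44 = 70/700 = 0.10
I − A =
  [   0.80    -0.20    -0.15    -0.40]
  [   0.00     0.75    -0.40    -0.20]
  [   0.00    -0.20     0.80    -0.15]
  [  -0.25    -0.05     0.00     0.90]
Compute the cofactors C_ij = (−1)^(i+j)·(3×3 minor ij) of I−A; the adjugate is their transpose:
adj(I−A) = Cᵀ =
  [ 0.457000   0.188125   0.179750   0.274875]
  [ 0.055000   0.490375   0.255500   0.176000]
  [ 0.038125   0.137500   0.447000   0.122000]
  [ 0.130000   0.079500   0.064125   0.416000]
det(I−A) = Σ_j (I−A)_1j·C_1j = (0.80)(0.457000) + (-0.20)(0.055000) + (-0.15)(0.038125) + (-0.40)(0.130000) = 0.29688125
(I − A)⁻¹ = adj(I−A) / det(I−A) ≈
  [   1.5393     0.6337     0.6055     0.9259]
  [   0.1853     1.6518     0.8606     0.5928]
  [   0.1284     0.4631     1.5057     0.4109]
  [   0.4379     0.2678     0.2160     1.4012]
Δx = (I − A)⁻¹ Δd with Δd having +25 in the Sector 4 component and 0 elsewhere.
So Δx_3 = L_34 · (+25), where L_34 = adj(I−A)_34 / det(I−A) = 0.122000 / 0.29688125.
Δx_3 = 0.122000 × (+25) / 0.29688125 = 3.05 / 0.29688125 ≈ 10.27.

Δx_3 = 10.27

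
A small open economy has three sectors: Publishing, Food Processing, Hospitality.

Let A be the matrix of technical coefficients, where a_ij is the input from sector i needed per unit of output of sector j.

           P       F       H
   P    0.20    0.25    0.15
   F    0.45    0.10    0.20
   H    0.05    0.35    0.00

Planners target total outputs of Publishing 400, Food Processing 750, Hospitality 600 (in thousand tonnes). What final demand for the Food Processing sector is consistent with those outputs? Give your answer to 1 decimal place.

I − A =
  [   0.80    -0.25    -0.15]
  [  -0.45     0.90    -0.20]
  [  -0.05    -0.35     1.00]
d = (I − A) x:
  d_P = (+0.80)·400 + (-0.25)·750 + (-0.15)·600 = 42.5
  d_F = (-0.45)·400 + (+0.90)·750 + (-0.20)·600 = 375.0
  d_H = (-0.05)·400 + (-0.35)·750 + (+1.00)·600 = 317.5

d_F = 375.0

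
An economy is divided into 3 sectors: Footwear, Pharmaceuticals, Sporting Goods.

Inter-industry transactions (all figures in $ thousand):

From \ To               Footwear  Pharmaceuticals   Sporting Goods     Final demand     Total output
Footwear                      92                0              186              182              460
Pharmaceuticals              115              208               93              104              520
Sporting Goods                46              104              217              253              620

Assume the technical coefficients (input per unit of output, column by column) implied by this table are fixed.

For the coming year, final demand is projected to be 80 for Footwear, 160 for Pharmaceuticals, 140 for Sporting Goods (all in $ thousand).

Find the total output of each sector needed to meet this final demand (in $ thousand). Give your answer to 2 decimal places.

Technical coefficients a_ij = z_ij / X_j:
  a_FF = 92/460 = 0.20, a_PF = 115/460 = 0.25, a_SF = 46/460 = 0.10
  a_FP = 0/520 = 0.00, a_PP = 208/520 = 0.40, a_SP = 104/520 = 0.20
  a_FS = 186/620 = 0.30, a_PS = 93/620 = 0.15, a_SS = 217/620 = 0.35
I − A =
  [   0.80     0.00    -0.30]
  [  -0.25     0.60    -0.15]
  [  -0.10    -0.20     0.65]
Cofactors of I−A, C_ij = (−1)^(i+j)·(minor ij) (rows/columns in the sector order above):
  C_11 = (0.60)(0.65) − (-0.15)(-0.20) = 0.3600
  C_12 = −[(-0.25)(0.65) − (-0.15)(-0.10)] = 0.1775
  C_13 = (-0.25)(-0.20) − (0.60)(-0.10) = 0.1100
  C_21 = −[(0.00)(0.65) − (-0.30)(-0.20)] = 0.0600
  C_22 = (0.80)(0.65) − (-0.30)(-0.10) = 0.4900
  C_23 = −[(0.80)(-0.20) − (0.00)(-0.10)] = 0.1600
  C_31 = (0.00)(-0.15) − (-0.30)(0.60) = 0.1800
  C_32 = −[(0.80)(-0.15) − (-0.30)(-0.25)] = 0.1950
  C_33 = (0.80)(0.60) − (0.00)(-0.25) = 0.4800
det(I−A) = Σ_j (I−A)_1j·C_1j = (0.80)(0.3600) + (0.00)(0.1775) + (-0.30)(0.1100) = 0.2550
adj(I−A) = Cᵀ =
  [ 0.3600   0.0600   0.1800]
  [ 0.1775   0.4900   0.1950]
  [ 0.1100   0.1600   0.4800]
(I − A)⁻¹ = adj(I−A) / det(I−A) ≈
  [   1.4118     0.2353     0.7059]
  [   0.6961     1.9216     0.7647]
  [   0.4314     0.6275     1.8824]
x = (I − A)⁻¹ d = adj(I−A)·d / det(I−A), with det(I−A) = 0.2550:
  x_F = (0.3600·80 + 0.0600·160 + 0.1800·140) / 0.2550 = 63.60 / 0.2550 ≈ 249.41
  x_P = (0.1775·80 + 0.4900·160 + 0.1950·140) / 0.2550 = 119.90 / 0.2550 ≈ 470.20
  x_S = (0.1100·80 + 0.1600·160 + 0.4800·140) / 0.2550 = 101.60 / 0.2550 ≈ 398.43

x_F = 249.41, x_P = 470.20, x_S = 398.43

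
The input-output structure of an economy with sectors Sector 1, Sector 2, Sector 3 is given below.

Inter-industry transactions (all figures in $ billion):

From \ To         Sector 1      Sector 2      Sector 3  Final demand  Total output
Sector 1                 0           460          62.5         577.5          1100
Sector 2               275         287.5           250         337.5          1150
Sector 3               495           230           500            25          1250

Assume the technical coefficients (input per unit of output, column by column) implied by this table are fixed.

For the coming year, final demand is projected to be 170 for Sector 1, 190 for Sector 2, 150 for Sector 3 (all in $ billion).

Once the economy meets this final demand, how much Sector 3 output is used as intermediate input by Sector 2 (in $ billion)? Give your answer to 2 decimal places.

z_32 = 123.82

Technical coefficients a_ij = z_ij / X_j:
  a_11 = 0/1100 = 0.00, a_21 = 275/1100 = 0.25, a_31 = 495/1100 = 0.45
  a_12 = 460/1150 = 0.40, a_22 = 287.5/1150 = 0.25, a_32 = 230/1150 = 0.20
  a_13 = 62.5/1250 = 0.05, a_23 = 250/1250 = 0.20, a_33 = 500/1250 = 0.40
I − A =
  [   1.00    -0.40    -0.05]
  [  -0.25     0.75    -0.20]
  [  -0.45    -0.20     0.60]
Cofactors of I−A, C_ij = (−1)^(i+j)·(minor ij) (rows/columns in the sector order above):
  C_11 = (0.75)(0.60) − (-0.20)(-0.20) = 0.4100
  C_12 = −[(-0.25)(0.60) − (-0.20)(-0.45)] = 0.2400
  C_13 = (-0.25)(-0.20) − (0.75)(-0.45) = 0.3875
  C_21 = −[(-0.40)(0.60) − (-0.05)(-0.20)] = 0.2500
  C_22 = (1.00)(0.60) − (-0.05)(-0.45) = 0.5775
  C_23 = −[(1.00)(-0.20) − (-0.40)(-0.45)] = 0.3800
  C_31 = (-0.40)(-0.20) − (-0.05)(0.75) = 0.1175
  C_32 = −[(1.00)(-0.20) − (-0.05)(-0.25)] = 0.2125
  C_33 = (1.00)(0.75) − (-0.40)(-0.25) = 0.6500
det(I−A) = Σ_j (I−A)_1j·C_1j = (1.00)(0.4100) + (-0.40)(0.2400) + (-0.05)(0.3875) = 0.294625
adj(I−A) = Cᵀ =
  [ 0.4100   0.2500   0.1175]
  [ 0.2400   0.5775   0.2125]
  [ 0.3875   0.3800   0.6500]
(I − A)⁻¹ = adj(I−A) / det(I−A) ≈
  [   1.3916     0.8485     0.3988]
  [   0.8146     1.9601     0.7213]
  [   1.3152     1.2898     2.2062]
First solve x = (I − A)⁻¹ d = adj(I−A)·d / det(I−A); in particular x_2 = (0.2400·170 + 0.5775·190 + 0.2125·150) / 0.294625 = 182.40 / 0.294625 ≈ 619.0921.
Intermediate flow from 3 to 2: z_32 = a_32 · x_2 = 0.20 × 182.40 / 0.294625 = 36.48 / 0.294625 ≈ 123.82.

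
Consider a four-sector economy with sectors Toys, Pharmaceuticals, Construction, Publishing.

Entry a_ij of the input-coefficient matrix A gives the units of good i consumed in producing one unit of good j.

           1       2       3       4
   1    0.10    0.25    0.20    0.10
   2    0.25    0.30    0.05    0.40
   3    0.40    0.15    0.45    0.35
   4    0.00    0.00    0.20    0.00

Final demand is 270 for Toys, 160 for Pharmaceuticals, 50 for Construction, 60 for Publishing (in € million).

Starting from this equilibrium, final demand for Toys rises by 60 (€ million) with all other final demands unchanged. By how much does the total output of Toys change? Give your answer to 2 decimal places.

Δx_1 = 110.41

I − A =
  [   0.90    -0.25    -0.20    -0.10]
  [  -0.25     0.70    -0.05    -0.40]
  [  -0.40    -0.15     0.55    -0.35]
  [   0.00     0.00    -0.20     1.00]
Compute the cofactors C_ij = (−1)^(i+j)·(3×3 minor ij) of I−A; the adjugate is their transpose:
adj(I−A) = Cᵀ =
  [ 0.316500   0.153000   0.186500   0.158125]
  [ 0.172000   0.344000   0.172000   0.215000]
  [ 0.317500   0.235000   0.567500   0.324375]
  [ 0.063500   0.047000   0.113500   0.236875]
det(I−A) = Σ_j (I−A)_1j·C_1j = (0.90)(0.316500) + (-0.25)(0.172000) + (-0.20)(0.317500) + (-0.10)(0.063500) = 0.1720
(I − A)⁻¹ = adj(I−A) / det(I−A) ≈
  [   1.8401     0.8895     1.0843     0.9193]
  [   1.0000     2.0000     1.0000     1.2500]
  [   1.8459     1.3663     3.2994     1.8859]
  [   0.3692     0.2733     0.6599     1.3772]
Δx = (I − A)⁻¹ Δd with Δd having +60 in the Toys component and 0 elsewhere.
So Δx_1 = L_11 · (+60), where L_11 = adj(I−A)_11 / det(I−A) = 0.316500 / 0.1720.
Δx_1 = 0.316500 × (+60) / 0.1720 = 18.99 / 0.1720 ≈ 110.41.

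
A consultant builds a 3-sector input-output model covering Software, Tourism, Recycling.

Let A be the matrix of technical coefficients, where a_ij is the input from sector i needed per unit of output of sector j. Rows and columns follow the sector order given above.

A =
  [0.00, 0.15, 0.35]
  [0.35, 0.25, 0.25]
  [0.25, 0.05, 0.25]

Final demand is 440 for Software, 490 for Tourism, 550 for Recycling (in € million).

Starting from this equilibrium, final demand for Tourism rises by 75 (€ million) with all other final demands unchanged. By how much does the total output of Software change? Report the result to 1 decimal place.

I − A =
  [   1.00    -0.15    -0.35]
  [  -0.35     0.75    -0.25]
  [  -0.25    -0.05     0.75]
Cofactors of I−A, C_ij = (−1)^(i+j)·(minor ij) (rows/columns in the sector order above):
  C_11 = (0.75)(0.75) − (-0.25)(-0.05) = 0.5500
  C_12 = −[(-0.35)(0.75) − (-0.25)(-0.25)] = 0.3250
  C_13 = (-0.35)(-0.05) − (0.75)(-0.25) = 0.2050
  C_21 = −[(-0.15)(0.75) − (-0.35)(-0.05)] = 0.1300
  C_22 = (1.00)(0.75) − (-0.35)(-0.25) = 0.6625
  C_23 = −[(1.00)(-0.05) − (-0.15)(-0.25)] = 0.0875
  C_31 = (-0.15)(-0.25) − (-0.35)(0.75) = 0.3000
  C_32 = −[(1.00)(-0.25) − (-0.35)(-0.35)] = 0.3725
  C_33 = (1.00)(0.75) − (-0.15)(-0.35) = 0.6975
det(I−A) = Σ_j (I−A)_1j·C_1j = (1.00)(0.5500) + (-0.15)(0.3250) + (-0.35)(0.2050) = 0.4295
adj(I−A) = Cᵀ =
  [ 0.5500   0.1300   0.3000]
  [ 0.3250   0.6625   0.3725]
  [ 0.2050   0.0875   0.6975]
(I − A)⁻¹ = adj(I−A) / det(I−A) ≈
  [   1.2806     0.3027     0.6985]
  [   0.7567     1.5425     0.8673]
  [   0.4773     0.2037     1.6240]
Δx = (I − A)⁻¹ Δd with Δd having +75 in the Tourism component and 0 elsewhere.
So Δx_S = L_ST · (+75), where L_ST = adj(I−A)_ST / det(I−A) = 0.1300 / 0.4295.
Δx_S = 0.1300 × (+75) / 0.4295 = 9.75 / 0.4295 ≈ 22.7.

Δx_S = 22.7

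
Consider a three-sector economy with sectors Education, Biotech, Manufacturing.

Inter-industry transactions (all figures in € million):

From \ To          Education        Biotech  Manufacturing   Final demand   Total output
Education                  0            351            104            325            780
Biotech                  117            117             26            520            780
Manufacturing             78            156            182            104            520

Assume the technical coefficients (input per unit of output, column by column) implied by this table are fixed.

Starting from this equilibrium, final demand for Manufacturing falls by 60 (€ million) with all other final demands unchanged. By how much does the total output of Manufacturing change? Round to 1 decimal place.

Δx_M = -99.2

Technical coefficients a_ij = z_ij / X_j:
  a_EE = 0/780 = 0.00, a_BE = 117/780 = 0.15, a_ME = 78/780 = 0.10
  a_EB = 351/780 = 0.45, a_BB = 117/780 = 0.15, a_MB = 156/780 = 0.20
  a_EM = 104/520 = 0.20, a_BM = 26/520 = 0.05, a_MM = 182/520 = 0.35
I − A =
  [   1.00    -0.45    -0.20]
  [  -0.15     0.85    -0.05]
  [  -0.10    -0.20     0.65]
Cofactors of I−A, C_ij = (−1)^(i+j)·(minor ij) (rows/columns in the sector order above):
  C_11 = (0.85)(0.65) − (-0.05)(-0.20) = 0.5425
  C_12 = −[(-0.15)(0.65) − (-0.05)(-0.10)] = 0.1025
  C_13 = (-0.15)(-0.20) − (0.85)(-0.10) = 0.1150
  C_21 = −[(-0.45)(0.65) − (-0.20)(-0.20)] = 0.3325
  C_22 = (1.00)(0.65) − (-0.20)(-0.10) = 0.6300
  C_23 = −[(1.00)(-0.20) − (-0.45)(-0.10)] = 0.2450
  C_31 = (-0.45)(-0.05) − (-0.20)(0.85) = 0.1925
  C_32 = −[(1.00)(-0.05) − (-0.20)(-0.15)] = 0.0800
  C_33 = (1.00)(0.85) − (-0.45)(-0.15) = 0.7825
det(I−A) = Σ_j (I−A)_1j·C_1j = (1.00)(0.5425) + (-0.45)(0.1025) + (-0.20)(0.1150) = 0.473375
adj(I−A) = Cᵀ =
  [ 0.5425   0.3325   0.1925]
  [ 0.1025   0.6300   0.0800]
  [ 0.1150   0.2450   0.7825]
(I − A)⁻¹ = adj(I−A) / det(I−A) ≈
  [   1.1460     0.7024     0.4067]
  [   0.2165     1.3309     0.1690]
  [   0.2429     0.5176     1.6530]
Δx = (I − A)⁻¹ Δd with Δd having -60 in the Manufacturing component and 0 elsewhere.
So Δx_M = L_MM · (-60), where L_MM = adj(I−A)_MM / det(I−A) = 0.7825 / 0.473375.
Δx_M = 0.7825 × (-60) / 0.473375 = -46.95 / 0.473375 ≈ -99.2.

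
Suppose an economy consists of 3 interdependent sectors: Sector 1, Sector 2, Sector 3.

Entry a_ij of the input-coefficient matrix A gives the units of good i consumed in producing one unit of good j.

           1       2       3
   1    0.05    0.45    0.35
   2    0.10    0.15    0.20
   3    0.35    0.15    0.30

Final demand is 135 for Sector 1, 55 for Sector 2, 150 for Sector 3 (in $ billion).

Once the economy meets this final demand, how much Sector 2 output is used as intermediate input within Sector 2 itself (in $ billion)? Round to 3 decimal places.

I − A =
  [   0.95    -0.45    -0.35]
  [  -0.10     0.85    -0.20]
  [  -0.35    -0.15     0.70]
Cofactors of I−A, C_ij = (−1)^(i+j)·(minor ij) (rows/columns in the sector order above):
  C_11 = (0.85)(0.70) − (-0.20)(-0.15) = 0.5650
  C_12 = −[(-0.10)(0.70) − (-0.20)(-0.35)] = 0.1400
  C_13 = (-0.10)(-0.15) − (0.85)(-0.35) = 0.3125
  C_21 = −[(-0.45)(0.70) − (-0.35)(-0.15)] = 0.3675
  C_22 = (0.95)(0.70) − (-0.35)(-0.35) = 0.5425
  C_23 = −[(0.95)(-0.15) − (-0.45)(-0.35)] = 0.3000
  C_31 = (-0.45)(-0.20) − (-0.35)(0.85) = 0.3875
  C_32 = −[(0.95)(-0.20) − (-0.35)(-0.10)] = 0.2250
  C_33 = (0.95)(0.85) − (-0.45)(-0.10) = 0.7625
det(I−A) = Σ_j (I−A)_1j·C_1j = (0.95)(0.5650) + (-0.45)(0.1400) + (-0.35)(0.3125) = 0.364375
adj(I−A) = Cᵀ =
  [ 0.5650   0.3675   0.3875]
  [ 0.1400   0.5425   0.2250]
  [ 0.3125   0.3000   0.7625]
(I − A)⁻¹ = adj(I−A) / det(I−A) ≈
  [   1.5506     1.0086     1.0635]
  [   0.3842     1.4889     0.6175]
  [   0.8576     0.8233     2.0926]
First solve x = (I − A)⁻¹ d = adj(I−A)·d / det(I−A); in particular x_2 = (0.1400·135 + 0.5425·55 + 0.2250·150) / 0.364375 = 82.4875 / 0.364375 ≈ 226.38079.
Intermediate flow from 2 to 2: z_22 = a_22 · x_2 = 0.15 × 82.4875 / 0.364375 = 12.373125 / 0.364375 ≈ 33.957.

z_22 = 33.957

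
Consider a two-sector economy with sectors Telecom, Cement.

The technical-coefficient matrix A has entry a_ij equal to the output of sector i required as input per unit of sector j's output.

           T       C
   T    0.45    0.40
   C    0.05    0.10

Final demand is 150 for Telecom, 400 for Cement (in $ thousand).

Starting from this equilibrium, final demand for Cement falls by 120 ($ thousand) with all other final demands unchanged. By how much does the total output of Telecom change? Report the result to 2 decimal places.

Δx_T = -101.05

I − A =
  [   0.55    -0.40]
  [  -0.05     0.90]
det(I−A) = (0.55)(0.90) − (-0.40)(-0.05) = 0.4750
adj(I−A) = [[0.90, 0.40], [0.05, 0.55]]
(I − A)⁻¹ = adj(I−A) / det(I−A) ≈
  [   1.8947     0.8421]
  [   0.1053     1.1579]
Δx = (I − A)⁻¹ Δd with Δd having -120 in the Cement component and 0 elsewhere.
So Δx_T = L_TC · (-120), where L_TC = adj(I−A)_TC / det(I−A) = 0.40 / 0.4750.
Δx_T = 0.40 × (-120) / 0.4750 = -48.00 / 0.4750 ≈ -101.05.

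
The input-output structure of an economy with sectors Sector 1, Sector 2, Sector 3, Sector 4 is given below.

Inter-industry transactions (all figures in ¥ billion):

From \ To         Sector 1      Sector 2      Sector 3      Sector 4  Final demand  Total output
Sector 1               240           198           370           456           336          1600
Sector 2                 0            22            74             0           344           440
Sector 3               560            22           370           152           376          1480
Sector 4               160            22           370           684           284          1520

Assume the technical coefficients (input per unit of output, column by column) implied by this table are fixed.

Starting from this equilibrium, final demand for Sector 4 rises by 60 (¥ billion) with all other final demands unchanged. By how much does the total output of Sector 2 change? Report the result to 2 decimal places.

Δx_2 = 2.68

Technical coefficients a_ij = z_ij / X_j:
  a_11 = 240/1600 = 0.15, a_21 = 0/1600 = 0.00, a_31 = 560/1600 = 0.35, a_41 = 160/1600 = 0.10
  a_12 = 198/440 = 0.45, a_22 = 22/440 = 0.05, a_32 = 22/440 = 0.05, a_42 = 22/440 = 0.05
  a_13 = 370/1480 = 0.25, a_23 = 74/1480 = 0.05, a_33 = 370/1480 = 0.25, a_43 = 370/1480 = 0.25
  a_14 = 456/1520 = 0.30, a_24 = 0/1520 = 0.00, a_34 = 152/1520 = 0.10, a_44 = 684/1520 = 0.45
I − A =
  [   0.85    -0.45    -0.25    -0.30]
  [   0.00     0.95    -0.05     0.00]
  [  -0.35    -0.05     0.75    -0.10]
  [  -0.10    -0.05    -0.25     0.55]
Compute the cofactors C_ij = (−1)^(i+j)·(3×3 minor ij) of I−A; the adjugate is their transpose:
adj(I−A) = Cᵀ =
  [ 0.366500   0.197500   0.215000   0.239000]
  [ 0.010125   0.230000   0.021875   0.009500]
  [ 0.192375   0.122500   0.415625   0.180500]
  [ 0.155000   0.112500   0.230000   0.512500]
det(I−A) = Σ_j (I−A)_1j·C_1j = (0.85)(0.366500) + (-0.45)(0.010125) + (-0.25)(0.192375) + (-0.30)(0.155000) = 0.212375
(I − A)⁻¹ = adj(I−A) / det(I−A) ≈
  [   1.7257     0.9300     1.0124     1.1254]
  [   0.0477     1.0830     0.1030     0.0447]
  [   0.9058     0.5768     1.9570     0.8499]
  [   0.7298     0.5297     1.0830     2.4132]
Δx = (I − A)⁻¹ Δd with Δd having +60 in the Sector 4 component and 0 elsewhere.
So Δx_2 = L_24 · (+60), where L_24 = adj(I−A)_24 / det(I−A) = 0.009500 / 0.212375.
Δx_2 = 0.009500 × (+60) / 0.212375 = 0.57 / 0.212375 ≈ 2.68.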